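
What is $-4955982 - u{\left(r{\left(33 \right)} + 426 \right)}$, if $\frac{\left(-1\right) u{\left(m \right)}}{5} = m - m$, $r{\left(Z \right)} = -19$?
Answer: $-4955982$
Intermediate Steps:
$u{\left(m \right)} = 0$ ($u{\left(m \right)} = - 5 \left(m - m\right) = \left(-5\right) 0 = 0$)
$-4955982 - u{\left(r{\left(33 \right)} + 426 \right)} = -4955982 - 0 = -4955982 + 0 = -4955982$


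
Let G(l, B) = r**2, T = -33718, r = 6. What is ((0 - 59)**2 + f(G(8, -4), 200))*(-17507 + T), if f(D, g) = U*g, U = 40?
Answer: -588114225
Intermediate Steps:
G(l, B) = 36 (G(l, B) = 6**2 = 36)
f(D, g) = 40*g
((0 - 59)**2 + f(G(8, -4), 200))*(-17507 + T) = ((0 - 59)**2 + 40*200)*(-17507 - 33718) = ((-59)**2 + 8000)*(-51225) = (3481 + 8000)*(-51225) = 11481*(-51225) = -588114225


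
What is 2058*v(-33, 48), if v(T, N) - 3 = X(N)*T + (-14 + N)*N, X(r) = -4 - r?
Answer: 6896358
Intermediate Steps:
v(T, N) = 3 + N*(-14 + N) + T*(-4 - N) (v(T, N) = 3 + ((-4 - N)*T + (-14 + N)*N) = 3 + (T*(-4 - N) + N*(-14 + N)) = 3 + (N*(-14 + N) + T*(-4 - N)) = 3 + N*(-14 + N) + T*(-4 - N))
2058*v(-33, 48) = 2058*(3 + 48² - 14*48 - 1*(-33)*(4 + 48)) = 2058*(3 + 2304 - 672 - 1*(-33)*52) = 2058*(3 + 2304 - 672 + 1716) = 2058*3351 = 6896358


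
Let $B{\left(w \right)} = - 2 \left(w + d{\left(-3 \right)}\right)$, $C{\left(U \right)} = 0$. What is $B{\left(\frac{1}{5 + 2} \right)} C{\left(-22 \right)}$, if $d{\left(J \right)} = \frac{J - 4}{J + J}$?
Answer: $0$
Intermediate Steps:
$d{\left(J \right)} = \frac{-4 + J}{2 J}$
$B{\left(w \right)} = - \frac{7}{3} - 2 w$ ($B{\left(w \right)} = - 2 \left(w + \frac{-4 - 3}{2 \left(-3\right)}\right) = - 2 \left(w + \frac{1}{2} \left(- \frac{1}{3}\right) \left(-7\right)\right) = - 2 \left(w + \frac{7}{6}\right) = - 2 \left(\frac{7}{6} + w\right) = - \frac{7}{3} - 2 w$)
$B{\left(\frac{1}{5 + 2} \right)} C{\left(-22 \right)} = \left(- \frac{7}{3} - \frac{2}{5 + 2}\right) 0 = \left(- \frac{7}{3} - \frac{2}{7}\right) 0 = \left(- \frac{55}{21}\right) 0 = 0$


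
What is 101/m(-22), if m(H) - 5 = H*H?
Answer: 101/489 ≈ 0.20654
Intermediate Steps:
m(H) = 5 + H² (m(H) = 5 + H*H = 5 + H²)
101/m(-22) = 101/(5 + (-22)²) = 101/(5 + 484) = 101/489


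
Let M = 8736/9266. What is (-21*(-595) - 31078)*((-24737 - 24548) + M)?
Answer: 4243112826571/4633 ≈ 9.1585e+8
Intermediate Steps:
M = 4368/4633 (M = 8736*(1/9266) = 4368/4633 ≈ 0.94280)
(-21*(-595) - 31078)*((-24737 - 24548) + M) = (-21*(-595) - 31078)*((-24737 - 24548) + 4368/4633) = (12495 - 31078)*(-49285 + 4368/4633) = -18583*(-228333037/4633) = 4243112826571/4633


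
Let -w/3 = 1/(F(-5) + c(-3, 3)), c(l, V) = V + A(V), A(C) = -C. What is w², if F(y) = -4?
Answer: 9/16 ≈ 0.56250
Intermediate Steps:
c(l, V) = 0 (c(l, V) = V - V = 0)
w = ¾ (w = -3/(-4 + 0) = -3/(-4) = -3*(-¼) = ¾ ≈ 0.75000)
w² = (¾)² = 9/16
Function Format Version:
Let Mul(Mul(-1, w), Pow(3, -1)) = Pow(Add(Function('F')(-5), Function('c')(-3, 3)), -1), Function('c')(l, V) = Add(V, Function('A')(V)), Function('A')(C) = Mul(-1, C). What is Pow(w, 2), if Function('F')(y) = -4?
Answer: Rational(9, 16) ≈ 0.56250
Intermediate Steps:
Function('c')(l, V) = 0 (Function('c')(l, V) = Add(V, Mul(-1, V)) = 0)
w = Rational(3, 4) (w = Mul(-3, Pow(Add(-4, 0), -1)) = Mul(-3, Pow(-4, -1)) = Mul(-3, Rational(-1, 4)) = Rational(3, 4) ≈ 0.75000)
Pow(w, 2) = Pow(Rational(3, 4), 2) = Rational(9, 16)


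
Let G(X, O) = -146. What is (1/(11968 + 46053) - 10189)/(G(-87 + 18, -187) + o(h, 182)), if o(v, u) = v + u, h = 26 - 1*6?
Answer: -73896996/406147 ≈ -181.95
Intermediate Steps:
h = 20 (h = 26 - 6 = 20)
o(v, u) = u + v
(1/(11968 + 46053) - 10189)/(G(-87 + 18, -187) + o(h, 182)) = (1/(11968 + 46053) - 10189)/(-146 + (182 + 20)) = (1/58021 - 10189)/(-146 + 202) = (1/58021 - 10189)/56 = -591175968/58021*1/56 = -73896996/406147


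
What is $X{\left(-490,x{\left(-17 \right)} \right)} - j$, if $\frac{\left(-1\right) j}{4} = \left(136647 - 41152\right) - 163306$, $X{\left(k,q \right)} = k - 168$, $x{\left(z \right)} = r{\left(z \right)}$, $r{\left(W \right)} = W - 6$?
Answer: $-271902$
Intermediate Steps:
$r{\left(W \right)} = -6 + W$ ($r{\left(W \right)} = W - 6 = -6 + W$)
$x{\left(z \right)} = -6 + z$
$X{\left(k,q \right)} = -168 + k$
$j = 271244$ ($j = - 4 \left(\left(136647 - 41152\right) - 163306\right) = - 4 \left(95495 - 163306\right) = \left(-4\right) \left(-67811\right) = 271244$)
$X{\left(-490,x{\left(-17 \right)} \right)} - j = \left(-168 - 490\right) - 271244 = -658 - 271244 = -271902$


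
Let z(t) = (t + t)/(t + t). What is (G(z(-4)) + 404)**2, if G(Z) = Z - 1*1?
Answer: 163216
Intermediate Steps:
z(t) = 1 (z(t) = (2*t)/((2*t)) = (2*t)*(1/(2*t)) = 1)
G(Z) = -1 + Z (G(Z) = Z - 1 = -1 + Z)
(G(z(-4)) + 404)**2 = ((-1 + 1) + 404)**2 = (0 + 404)**2 = 404**2 = 163216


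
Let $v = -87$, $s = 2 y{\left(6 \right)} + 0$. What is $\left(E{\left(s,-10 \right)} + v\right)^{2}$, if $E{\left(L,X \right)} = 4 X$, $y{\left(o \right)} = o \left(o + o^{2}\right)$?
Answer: $16129$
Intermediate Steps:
$s = 504$ ($s = 2 \cdot 6^{2} \left(1 + 6\right) + 0 = 2 \cdot 36 \cdot 7 + 0 = 2 \cdot 252 + 0 = 504 + 0 = 504$)
$\left(E{\left(s,-10 \right)} + v\right)^{2} = \left(4 \left(-10\right) - 87\right)^{2} = \left(-40 - 87\right)^{2} = \left(-127\right)^{2} = 16129$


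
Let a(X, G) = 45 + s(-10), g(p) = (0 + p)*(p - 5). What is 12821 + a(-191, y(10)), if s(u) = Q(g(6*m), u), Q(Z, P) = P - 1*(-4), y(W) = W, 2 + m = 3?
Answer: 12860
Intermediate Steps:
m = 1 (m = -2 + 3 = 1)
g(p) = p*(-5 + p)
Q(Z, P) = 4 + P (Q(Z, P) = P + 4 = 4 + P)
s(u) = 4 + u
a(X, G) = 39 (a(X, G) = 45 + (4 - 10) = 45 - 6 = 39)
12821 + a(-191, y(10)) = 12821 + 39 = 12860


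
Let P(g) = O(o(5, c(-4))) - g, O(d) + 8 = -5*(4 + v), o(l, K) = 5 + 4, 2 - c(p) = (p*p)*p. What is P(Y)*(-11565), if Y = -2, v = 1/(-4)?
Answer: 1144935/4 ≈ 2.8623e+5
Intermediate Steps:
c(p) = 2 - p³ (c(p) = 2 - p*p*p = 2 - p²*p = 2 - p³)
v = -¼ ≈ -0.25000
o(l, K) = 9
O(d) = -107/4 (O(d) = -8 - 5*(4 - ¼) = -8 - 5*15/4 = -8 - 75/4 = -107/4)
P(g) = -107/4 - g
P(Y)*(-11565) = (-107/4 - 1*(-2))*(-11565) = (-107/4 + 2)*(-11565) = -99/4*(-11565) = 1144935/4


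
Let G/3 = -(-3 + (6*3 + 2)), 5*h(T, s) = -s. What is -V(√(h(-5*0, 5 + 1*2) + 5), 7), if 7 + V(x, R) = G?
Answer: 58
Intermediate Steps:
h(T, s) = -s/5 (h(T, s) = (-s)/5 = -s/5)
G = -51 (G = 3*(-(-3 + (6*3 + 2))) = 3*(-(-3 + (18 + 2))) = 3*(-(-3 + 20)) = 3*(-1*17) = 3*(-17) = -51)
V(x, R) = -58 (V(x, R) = -7 - 51 = -58)
-V(√(h(-5*0, 5 + 1*2) + 5), 7) = -1*(-58) = 58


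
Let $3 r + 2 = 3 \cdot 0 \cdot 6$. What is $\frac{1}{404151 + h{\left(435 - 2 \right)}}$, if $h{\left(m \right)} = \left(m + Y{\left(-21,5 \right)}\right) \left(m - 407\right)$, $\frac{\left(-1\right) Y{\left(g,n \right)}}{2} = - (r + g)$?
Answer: $\frac{3}{1242847} \approx 2.4138 \cdot 10^{-6}$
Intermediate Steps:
$r = - \frac{2}{3}$ ($r = - \frac{2}{3} + \frac{3 \cdot 0 \cdot 6}{3} = - \frac{2}{3} + \frac{0 \cdot 6}{3} = - \frac{2}{3} + \frac{1}{3} \cdot 0 = - \frac{2}{3} + 0 = - \frac{2}{3} \approx -0.66667$)
$Y{\left(g,n \right)} = - \frac{4}{3} + 2 g$ ($Y{\left(g,n \right)} = - 2 \left(- (- \frac{2}{3} + g)\right) = - 2 \left(\frac{2}{3} - g\right) = - \frac{4}{3} + 2 g$)
$h{\left(m \right)} = \left(-407 + m\right) \left(- \frac{130}{3} + m\right)$ ($h{\left(m \right)} = \left(m + \left(- \frac{4}{3} + 2 \left(-21\right)\right)\right) \left(m - 407\right) = \left(m - \frac{130}{3}\right) \left(-407 + m\right) = \left(- \frac{130}{3} + m\right) \left(-407 + m\right) = \left(-407 + m\right) \left(- \frac{130}{3} + m\right)$)
$\frac{1}{404151 + h{\left(435 - 2 \right)}} = \frac{1}{404151 + \left(\frac{52910}{3} + \left(435 - 2\right)^{2} - \frac{1351 \left(435 - 2\right)}{3}\right)} = \frac{1}{404151 + \left(\frac{52910}{3} + 433^{2} - \frac{584983}{3}\right)} = \frac{1}{404151 + \left(\frac{52910}{3} + 187489 - \frac{584983}{3}\right)} = \frac{1}{404151 + \frac{30394}{3}} = \frac{1}{\frac{1242847}{3}} = \frac{3}{1242847}$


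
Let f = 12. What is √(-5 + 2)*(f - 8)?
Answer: 4*I*√3 ≈ 6.9282*I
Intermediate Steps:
√(-5 + 2)*(f - 8) = √(-5 + 2)*(12 - 8) = √(-3)*4 = (I*√3)*4 = 4*I*√3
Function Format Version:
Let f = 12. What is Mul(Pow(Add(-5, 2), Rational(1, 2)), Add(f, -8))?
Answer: Mul(4, I, Pow(3, Rational(1, 2))) ≈ Mul(6.9282, I)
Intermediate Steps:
Mul(Pow(Add(-5, 2), Rational(1, 2)), Add(f, -8)) = Mul(Pow(Add(-5, 2), Rational(1, 2)), Add(12, -8)) = Mul(Pow(-3, Rational(1, 2)), 4) = Mul(Mul(I, Pow(3, Rational(1, 2))), 4) = Mul(4, I, Pow(3, Rational(1, 2)))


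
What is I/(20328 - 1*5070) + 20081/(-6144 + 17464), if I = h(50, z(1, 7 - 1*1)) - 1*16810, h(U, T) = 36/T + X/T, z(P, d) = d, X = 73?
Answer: 174468517/259080840 ≈ 0.67341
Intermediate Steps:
h(U, T) = 109/T (h(U, T) = 36/T + 73/T = 109/T)
I = -100751/6 (I = 109/(7 - 1*1) - 1*16810 = 109/(7 - 1) - 16810 = 109/6 - 16810 = -100751/6 ≈ -16792.)
I/(20328 - 1*5070) + 20081/(-6144 + 17464) = -100751/(6*(20328 - 1*5070)) + 20081/(-6144 + 17464) = -100751/(6*(20328 - 5070)) + 20081/11320 = -100751/6/15258 + 20081*(1/11320) = -100751/6*1/15258 + 20081/11320 = -100751/91548 + 20081/11320 = 174468517/259080840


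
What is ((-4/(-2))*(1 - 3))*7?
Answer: -28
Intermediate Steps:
((-4/(-2))*(1 - 3))*7 = (-4*(-1/2)*(-2))*7 = (2*(-2))*7 = -4*7 = -28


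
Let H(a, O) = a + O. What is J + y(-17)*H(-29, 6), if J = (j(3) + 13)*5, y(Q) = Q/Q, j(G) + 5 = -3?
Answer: 2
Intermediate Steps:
H(a, O) = O + a
j(G) = -8 (j(G) = -5 - 3 = -8)
y(Q) = 1
J = 25 (J = (-8 + 13)*5 = 5*5 = 25)
J + y(-17)*H(-29, 6) = 25 + 1*(6 - 29) = 25 + 1*(-23) = 25 - 23 = 2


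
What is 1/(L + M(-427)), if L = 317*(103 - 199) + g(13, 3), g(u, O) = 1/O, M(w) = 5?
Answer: -3/91280 ≈ -3.2866e-5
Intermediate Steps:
L = -91295/3 (L = 317*(103 - 199) + 1/3 = 317*(-96) + 1/3 = -30432 + 1/3 = -91295/3 ≈ -30432.)
1/(L + M(-427)) = 1/(-91295/3 + 5) = 1/(-91280/3) = -3/91280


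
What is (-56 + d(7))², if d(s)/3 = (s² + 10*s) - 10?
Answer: 73441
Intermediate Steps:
d(s) = -30 + 3*s² + 30*s (d(s) = 3*((s² + 10*s) - 10) = 3*(-10 + s² + 10*s) = -30 + 3*s² + 30*s)
(-56 + d(7))² = (-56 + (-30 + 3*7² + 30*7))² = (-56 + (-30 + 3*49 + 210))² = (-56 + (-30 + 147 + 210))² = (-56 + 327)² = 271² = 73441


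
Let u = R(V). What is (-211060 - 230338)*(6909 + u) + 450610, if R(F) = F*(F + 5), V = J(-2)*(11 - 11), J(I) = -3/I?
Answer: -3049168172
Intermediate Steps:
V = 0 (V = (-3/(-2))*(11 - 11) = -3*(-½)*0 = (3/2)*0 = 0)
R(F) = F*(5 + F)
u = 0 (u = 0*(5 + 0) = 0*5 = 0)
(-211060 - 230338)*(6909 + u) + 450610 = (-211060 - 230338)*(6909 + 0) + 450610 = -441398*6909 + 450610 = -3049618782 + 450610 = -3049168172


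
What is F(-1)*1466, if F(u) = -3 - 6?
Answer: -13194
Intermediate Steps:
F(u) = -9
F(-1)*1466 = -9*1466 = -13194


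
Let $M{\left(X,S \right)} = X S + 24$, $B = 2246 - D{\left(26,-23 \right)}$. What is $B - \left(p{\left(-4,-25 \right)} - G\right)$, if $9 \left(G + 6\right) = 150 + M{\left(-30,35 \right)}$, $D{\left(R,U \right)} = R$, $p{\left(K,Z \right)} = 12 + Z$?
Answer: $\frac{6389}{3} \approx 2129.7$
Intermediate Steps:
$B = 2220$ ($B = 2246 - 26 = 2220$)
$M{\left(X,S \right)} = 24 + S X$ ($M{\left(X,S \right)} = S X + 24 = 24 + S X$)
$G = - \frac{310}{3}$ ($G = -6 + \frac{150 + \left(24 + 35 \left(-30\right)\right)}{9} = -6 + \frac{150 + \left(24 - 1050\right)}{9} = -6 + \frac{150 - 1026}{9} = -6 + \frac{1}{9} \left(-876\right) = -6 - \frac{292}{3} = - \frac{310}{3} \approx -103.33$)
$B - \left(p{\left(-4,-25 \right)} - G\right) = 2220 - \left(\left(12 - 25\right) - - \frac{310}{3}\right) = 2220 - \left(-13 + \frac{310}{3}\right) = 2220 - \frac{271}{3} = \frac{6389}{3}$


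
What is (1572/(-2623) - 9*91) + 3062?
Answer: 5881817/2623 ≈ 2242.4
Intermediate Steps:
(1572/(-2623) - 9*91) + 3062 = (1572*(-1/2623) - 819) + 3062 = (-1572/2623 - 819) + 3062 = -2149809/2623 + 3062 = 5881817/2623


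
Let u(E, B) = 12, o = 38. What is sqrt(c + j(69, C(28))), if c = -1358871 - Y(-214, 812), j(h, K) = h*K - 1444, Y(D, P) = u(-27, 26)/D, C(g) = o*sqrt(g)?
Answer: sqrt(-15574245793 + 60038556*sqrt(7))/107 ≈ 1160.4*I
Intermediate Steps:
C(g) = 38*sqrt(g)
Y(D, P) = 12/D
j(h, K) = -1444 + K*h (j(h, K) = K*h - 1444 = -1444 + K*h)
c = -145399191/107 (c = -1358871 - 12/(-214) = -1358871 - 12*(-1)/214 = -1358871 - 1*(-6/107) = -1358871 + 6/107 = -145399191/107 ≈ -1.3589e+6)
sqrt(c + j(69, C(28))) = sqrt(-145399191/107 + (-1444 + (38*sqrt(28))*69)) = sqrt(-145399191/107 + (-1444 + (38*(2*sqrt(7)))*69)) = sqrt(-145399191/107 + (-1444 + (76*sqrt(7))*69)) = sqrt(-145399191/107 + (-1444 + 5244*sqrt(7))) = sqrt(-145553699/107 + 5244*sqrt(7))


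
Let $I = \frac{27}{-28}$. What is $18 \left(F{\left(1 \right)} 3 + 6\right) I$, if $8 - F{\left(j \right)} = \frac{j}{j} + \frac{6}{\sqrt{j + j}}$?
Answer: $- \frac{6561}{14} + \frac{2187 \sqrt{2}}{14} \approx -247.72$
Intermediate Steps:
$F{\left(j \right)} = 7 - \frac{3 \sqrt{2}}{\sqrt{j}}$ ($F{\left(j \right)} = 8 - \left(\frac{j}{j} + \frac{6}{\sqrt{j + j}}\right) = 8 - \left(1 + \frac{6}{\sqrt{2 j}}\right) = 8 - \left(1 + \frac{6}{\sqrt{2} \sqrt{j}}\right) = 8 - \left(1 + 6 \frac{\sqrt{2}}{2 \sqrt{j}}\right) = 8 - \left(1 + \frac{3 \sqrt{2}}{\sqrt{j}}\right) = 7 - \frac{3 \sqrt{2}}{\sqrt{j}}$)
$I = - \frac{27}{28}$ ($I = 27 \left(- \frac{1}{28}\right) = - \frac{27}{28} \approx -0.96429$)
$18 \left(F{\left(1 \right)} 3 + 6\right) I = 18 \left(\left(7 - 3 \sqrt{2} \frac{1}{\sqrt{1}}\right) 3 + 6\right) \left(- \frac{27}{28}\right) = 18 \left(\left(7 - 3 \sqrt{2} \cdot 1\right) 3 + 6\right) \left(- \frac{27}{28}\right) = 18 \left(\left(7 - 3 \sqrt{2}\right) 3 + 6\right) \left(- \frac{27}{28}\right) = 18 \left(\left(21 - 9 \sqrt{2}\right) + 6\right) \left(- \frac{27}{28}\right) = 18 \left(27 - 9 \sqrt{2}\right) \left(- \frac{27}{28}\right) = \left(486 - 162 \sqrt{2}\right) \left(- \frac{27}{28}\right) = - \frac{6561}{14} + \frac{2187 \sqrt{2}}{14}$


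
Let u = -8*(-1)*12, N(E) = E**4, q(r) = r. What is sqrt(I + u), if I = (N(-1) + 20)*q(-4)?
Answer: 2*sqrt(3) ≈ 3.4641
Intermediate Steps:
I = -84 (I = ((-1)**4 + 20)*(-4) = (1 + 20)*(-4) = 21*(-4) = -84)
u = 96 (u = 8*12 = 96)
sqrt(I + u) = sqrt(-84 + 96) = sqrt(12) = 2*sqrt(3)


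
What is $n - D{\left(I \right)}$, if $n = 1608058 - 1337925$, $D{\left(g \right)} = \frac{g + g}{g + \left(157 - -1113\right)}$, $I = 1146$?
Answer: $\frac{163159759}{604} \approx 2.7013 \cdot 10^{5}$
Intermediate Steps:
$D{\left(g \right)} = \frac{2 g}{1270 + g}$ ($D{\left(g \right)} = \frac{2 g}{g + \left(157 + 1113\right)} = \frac{2 g}{g + 1270} = \frac{2 g}{1270 + g}$)
$n = 270133$ ($n = 1608058 - 1337925 = 270133$)
$n - D{\left(I \right)} = 270133 - 2 \cdot 1146 \frac{1}{1270 + 1146} = 270133 - 2 \cdot 1146 \cdot \frac{1}{2416} = 270133 - \frac{573}{604} = \frac{163159759}{604}$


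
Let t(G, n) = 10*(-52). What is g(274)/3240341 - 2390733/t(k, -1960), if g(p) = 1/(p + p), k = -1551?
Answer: 81639250147207/17757068680 ≈ 4597.6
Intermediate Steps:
t(G, n) = -520
g(p) = 1/(2*p)
g(274)/3240341 - 2390733/t(k, -1960) = ((1/2)/274)/3240341 - 2390733/(-520) = ((1/2)*(1/274))*(1/3240341) - 2390733*(-1/520) = (1/548)*(1/3240341) + 2390733/520 = 1/1775706868 + 2390733/520 = 81639250147207/17757068680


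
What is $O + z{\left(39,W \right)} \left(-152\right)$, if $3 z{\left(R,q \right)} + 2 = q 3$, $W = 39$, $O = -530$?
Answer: $- \frac{19070}{3} \approx -6356.7$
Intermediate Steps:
$z{\left(R,q \right)} = - \frac{2}{3} + q$ ($z{\left(R,q \right)} = - \frac{2}{3} + \frac{q 3}{3} = - \frac{2}{3} + \frac{3 q}{3} = - \frac{2}{3} + q$)
$O + z{\left(39,W \right)} \left(-152\right) = -530 + \left(- \frac{2}{3} + 39\right) \left(-152\right) = -530 + \frac{115}{3} \left(-152\right) = -530 - \frac{17480}{3} = - \frac{19070}{3}$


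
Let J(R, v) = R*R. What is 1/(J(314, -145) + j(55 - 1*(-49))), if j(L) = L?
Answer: 1/98700 ≈ 1.0132e-5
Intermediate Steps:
J(R, v) = R²
1/(J(314, -145) + j(55 - 1*(-49))) = 1/(314² + (55 - 1*(-49))) = 1/(98596 + (55 + 49)) = 1/(98596 + 104) = 1/98700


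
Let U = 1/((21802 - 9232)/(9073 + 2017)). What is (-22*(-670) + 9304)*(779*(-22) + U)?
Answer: -517940387708/1257 ≈ -4.1204e+8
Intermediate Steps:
U = 1109/1257 (U = 1/(12570/11090) = 1/(12570*(1/11090)) = 1/(1257/1109) = 1109/1257 ≈ 0.88226)
(-22*(-670) + 9304)*(779*(-22) + U) = (-22*(-670) + 9304)*(779*(-22) + 1109/1257) = (14740 + 9304)*(-17138 + 1109/1257) = 24044*(-21541357/1257) = -517940387708/1257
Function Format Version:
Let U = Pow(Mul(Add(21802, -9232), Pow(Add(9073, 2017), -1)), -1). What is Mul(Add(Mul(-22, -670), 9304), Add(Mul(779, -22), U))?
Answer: Rational(-517940387708, 1257) ≈ -4.1204e+8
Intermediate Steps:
U = Rational(1109, 1257) (U = Pow(Mul(12570, Pow(11090, -1)), -1) = Pow(Mul(12570, Rational(1, 11090)), -1) = Pow(Rational(1257, 1109), -1) = Rational(1109, 1257) ≈ 0.88226)
Mul(Add(Mul(-22, -670), 9304), Add(Mul(779, -22), U)) = Mul(Add(Mul(-22, -670), 9304), Add(Mul(779, -22), Rational(1109, 1257))) = Mul(Add(14740, 9304), Add(-17138, Rational(1109, 1257))) = Mul(24044, Rational(-21541357, 1257)) = Rational(-517940387708, 1257)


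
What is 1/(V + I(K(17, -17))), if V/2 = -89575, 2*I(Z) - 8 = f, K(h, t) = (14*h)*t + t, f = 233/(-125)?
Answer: -250/44786733 ≈ -5.5820e-6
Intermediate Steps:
f = -233/125 (f = 233*(-1/125) = -233/125 ≈ -1.8640)
K(h, t) = t + 14*h*t (K(h, t) = 14*h*t + t = t + 14*h*t)
I(Z) = 767/250 (I(Z) = 4 + (½)*(-233/125) = 4 - 233/250 = 767/250)
V = -179150 (V = 2*(-89575) = -179150)
1/(V + I(K(17, -17))) = 1/(-179150 + 767/250) = 1/(-44786733/250) = -250/44786733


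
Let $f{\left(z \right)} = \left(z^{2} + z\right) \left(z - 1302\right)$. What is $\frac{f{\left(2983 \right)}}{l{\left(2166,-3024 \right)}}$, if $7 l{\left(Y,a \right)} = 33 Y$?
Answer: $\frac{2756349148}{1881} \approx 1.4654 \cdot 10^{6}$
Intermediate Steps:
$l{\left(Y,a \right)} = \frac{33 Y}{7}$
$f{\left(z \right)} = \left(-1302 + z\right) \left(z + z^{2}\right)$ ($f{\left(z \right)} = \left(z + z^{2}\right) \left(-1302 + z\right) = \left(-1302 + z\right) \left(z + z^{2}\right)$)
$\frac{f{\left(2983 \right)}}{l{\left(2166,-3024 \right)}} = \frac{2983 \left(-1302 + 2983^{2} - 3880883\right)}{\frac{33}{7} \cdot 2166} = \frac{2983 \left(-1302 + 8898289 - 3880883\right)}{\frac{71478}{7}} = 2983 \cdot 5016104 \cdot \frac{7}{71478} = 14963038232 \cdot \frac{7}{71478} = \frac{2756349148}{1881}$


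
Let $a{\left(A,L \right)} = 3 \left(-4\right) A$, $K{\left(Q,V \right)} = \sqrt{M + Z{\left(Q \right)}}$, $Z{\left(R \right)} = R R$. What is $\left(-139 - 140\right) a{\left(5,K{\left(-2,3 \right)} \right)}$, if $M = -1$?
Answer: $16740$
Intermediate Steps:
$Z{\left(R \right)} = R^{2}$
$K{\left(Q,V \right)} = \sqrt{-1 + Q^{2}}$
$a{\left(A,L \right)} = - 12 A$
$\left(-139 - 140\right) a{\left(5,K{\left(-2,3 \right)} \right)} = \left(-139 - 140\right) \left(\left(-12\right) 5\right) = \left(-279\right) \left(-60\right) = 16740$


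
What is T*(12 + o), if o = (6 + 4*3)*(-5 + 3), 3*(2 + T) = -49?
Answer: 440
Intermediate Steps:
T = -55/3 (T = -2 + (⅓)*(-49) = -2 - 49/3 = -55/3 ≈ -18.333)
o = -36 (o = (6 + 12)*(-2) = 18*(-2) = -36)
T*(12 + o) = -55*(12 - 36)/3 = -55/3*(-24) = 440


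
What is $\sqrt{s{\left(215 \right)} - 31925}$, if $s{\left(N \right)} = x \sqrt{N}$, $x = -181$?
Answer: $\sqrt{-31925 - 181 \sqrt{215}} \approx 185.95 i$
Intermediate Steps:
$s{\left(N \right)} = - 181 \sqrt{N}$
$\sqrt{s{\left(215 \right)} - 31925} = \sqrt{- 181 \sqrt{215} - 31925} = \sqrt{-31925 - 181 \sqrt{215}}$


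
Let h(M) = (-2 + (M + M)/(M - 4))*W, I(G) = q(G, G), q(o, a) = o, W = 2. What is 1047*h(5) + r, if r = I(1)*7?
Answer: 16759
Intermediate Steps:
I(G) = G
r = 7 (r = 1*7 = 7)
h(M) = -4 + 4*M/(-4 + M) (h(M) = (-2 + (M + M)/(M - 4))*2 = (-2 + (2*M)/(-4 + M))*2 = (-2 + 2*M/(-4 + M))*2 = -4 + 4*M/(-4 + M))
1047*h(5) + r = 1047*(16/(-4 + 5)) + 7 = 1047*(16/1) + 7 = 1047*(16*1) + 7 = 1047*16 + 7 = 16752 + 7 = 16759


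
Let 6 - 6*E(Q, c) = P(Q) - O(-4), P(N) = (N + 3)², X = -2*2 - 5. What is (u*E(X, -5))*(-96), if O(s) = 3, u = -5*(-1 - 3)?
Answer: 8640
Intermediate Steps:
u = 20 (u = -5*(-4) = 20)
X = -9 (X = -4 - 5 = -9)
P(N) = (3 + N)²
E(Q, c) = 3/2 - (3 + Q)²/6 (E(Q, c) = 1 - ((3 + Q)² - 1*3)/6 = 1 - ((3 + Q)² - 3)/6 = 1 - (-3 + (3 + Q)²)/6 = 1 + (½ - (3 + Q)²/6) = 3/2 - (3 + Q)²/6)
(u*E(X, -5))*(-96) = (20*(3/2 - (3 - 9)²/6))*(-96) = (20*(3/2 - ⅙*(-6)²))*(-96) = (20*(3/2 - ⅙*36))*(-96) = (20*(3/2 - 6))*(-96) = (20*(-9/2))*(-96) = -90*(-96) = 8640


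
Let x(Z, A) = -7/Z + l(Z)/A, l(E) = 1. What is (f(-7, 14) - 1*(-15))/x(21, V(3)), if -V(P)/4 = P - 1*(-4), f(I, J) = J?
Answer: -2436/31 ≈ -78.581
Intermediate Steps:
V(P) = -16 - 4*P (V(P) = -4*(P - 1*(-4)) = -4*(P + 4) = -4*(4 + P) = -16 - 4*P)
x(Z, A) = 1/A - 7/Z (x(Z, A) = -7/Z + 1/A = 1/A - 7/Z)
(f(-7, 14) - 1*(-15))/x(21, V(3)) = (14 - 1*(-15))/(1/(-16 - 4*3) - 7/21) = (14 + 15)/(1/(-16 - 12) - 7*1/21) = 29/(1/(-28) - ⅓) = 29/(-1/28 - ⅓) = 29/(-31/84) = -84/31*29 = -2436/31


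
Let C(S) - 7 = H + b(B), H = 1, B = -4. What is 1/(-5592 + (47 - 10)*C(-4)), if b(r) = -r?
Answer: -1/5148 ≈ -0.00019425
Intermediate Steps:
C(S) = 12 (C(S) = 7 + (1 - 1*(-4)) = 7 + (1 + 4) = 7 + 5 = 12)
1/(-5592 + (47 - 10)*C(-4)) = 1/(-5592 + (47 - 10)*12) = 1/(-5592 + 37*12) = 1/(-5592 + 444) = 1/(-5148) = -1/5148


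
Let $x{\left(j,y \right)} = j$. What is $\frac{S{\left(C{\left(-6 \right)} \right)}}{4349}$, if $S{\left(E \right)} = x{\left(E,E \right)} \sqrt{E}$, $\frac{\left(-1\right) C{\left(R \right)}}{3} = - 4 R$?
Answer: $- \frac{432 i \sqrt{2}}{4349} \approx - 0.14048 i$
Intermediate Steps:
$C{\left(R \right)} = 12 R$ ($C{\left(R \right)} = - 3 \left(- 4 R\right) = 12 R$)
$S{\left(E \right)} = E^{\frac{3}{2}}$ ($S{\left(E \right)} = E \sqrt{E} = E^{\frac{3}{2}}$)
$\frac{S{\left(C{\left(-6 \right)} \right)}}{4349} = \frac{\left(12 \left(-6\right)\right)^{\frac{3}{2}}}{4349} = \left(-72\right)^{\frac{3}{2}} \cdot \frac{1}{4349} = - 432 i \sqrt{2} \cdot \frac{1}{4349} = - \frac{432 i \sqrt{2}}{4349}$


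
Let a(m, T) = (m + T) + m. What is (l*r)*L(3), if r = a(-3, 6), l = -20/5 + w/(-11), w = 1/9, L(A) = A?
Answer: 0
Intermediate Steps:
w = ⅑ ≈ 0.11111
a(m, T) = T + 2*m (a(m, T) = (T + m) + m = T + 2*m)
l = -397/99 (l = -20/5 + (⅑)/(-11) = -20*⅕ + (⅑)*(-1/11) = -4 - 1/99 = -397/99 ≈ -4.0101)
r = 0 (r = 6 + 2*(-3) = 6 - 6 = 0)
(l*r)*L(3) = -397/99*0*3 = 0*3 = 0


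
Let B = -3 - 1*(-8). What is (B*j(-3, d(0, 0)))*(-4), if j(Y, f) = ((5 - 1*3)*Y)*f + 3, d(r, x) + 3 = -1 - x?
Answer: -540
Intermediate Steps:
B = 5 (B = -3 + 8 = 5)
d(r, x) = -4 - x (d(r, x) = -3 + (-1 - x) = -4 - x)
j(Y, f) = 3 + 2*Y*f (j(Y, f) = ((5 - 3)*Y)*f + 3 = (2*Y)*f + 3 = 2*Y*f + 3 = 3 + 2*Y*f)
(B*j(-3, d(0, 0)))*(-4) = (5*(3 + 2*(-3)*(-4 - 1*0)))*(-4) = (5*(3 + 2*(-3)*(-4 + 0)))*(-4) = (5*(3 + 2*(-3)*(-4)))*(-4) = (5*(3 + 24))*(-4) = (5*27)*(-4) = 135*(-4) = -540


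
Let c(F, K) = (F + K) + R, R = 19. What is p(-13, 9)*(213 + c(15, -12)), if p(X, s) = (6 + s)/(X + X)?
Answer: -3525/26 ≈ -135.58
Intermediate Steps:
c(F, K) = 19 + F + K (c(F, K) = (F + K) + 19 = 19 + F + K)
p(X, s) = (6 + s)/(2*X) (p(X, s) = (6 + s)/((2*X)) = (6 + s)*(1/(2*X)) = (6 + s)/(2*X))
p(-13, 9)*(213 + c(15, -12)) = ((½)*(6 + 9)/(-13))*(213 + (19 + 15 - 12)) = ((½)*(-1/13)*15)*(213 + 22) = -15/26*235 = -3525/26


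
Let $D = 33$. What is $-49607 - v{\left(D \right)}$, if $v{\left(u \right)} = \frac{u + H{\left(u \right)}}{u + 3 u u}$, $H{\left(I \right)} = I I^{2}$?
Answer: $- \frac{496179}{10} \approx -49618.0$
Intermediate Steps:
$H{\left(I \right)} = I^{3}$
$v{\left(u \right)} = \frac{u + u^{3}}{u + 3 u^{2}}$ ($v{\left(u \right)} = \frac{u + u^{3}}{u + 3 u u} = \frac{u + u^{3}}{u + 3 u^{2}}$)
$-49607 - v{\left(D \right)} = -49607 - \frac{1 + 33^{2}}{1 + 3 \cdot 33} = -49607 - \frac{1 + 1089}{1 + 99} = -49607 - \frac{1}{100} \cdot 1090 = -49607 - \frac{109}{10} = - \frac{496179}{10}$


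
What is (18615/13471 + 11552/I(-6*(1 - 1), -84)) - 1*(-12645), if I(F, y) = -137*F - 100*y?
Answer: 89448416312/7072275 ≈ 12648.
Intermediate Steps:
(18615/13471 + 11552/I(-6*(1 - 1), -84)) - 1*(-12645) = (18615/13471 + 11552/(-(-822)*(1 - 1) - 100*(-84))) - 1*(-12645) = (18615*(1/13471) + 11552/(-(-822)*0 + 8400)) + 12645 = (18615/13471 + 11552/(-137*0 + 8400)) + 12645 = (18615/13471 + 11552/(0 + 8400)) + 12645 = (18615/13471 + 11552/8400) + 12645 = (18615/13471 + 11552*(1/8400)) + 12645 = (18615/13471 + 722/525) + 12645 = 19498937/7072275 + 12645 = 89448416312/7072275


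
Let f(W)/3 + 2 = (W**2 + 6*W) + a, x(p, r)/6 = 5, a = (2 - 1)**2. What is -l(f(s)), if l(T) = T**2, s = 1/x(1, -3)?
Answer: -516961/90000 ≈ -5.7440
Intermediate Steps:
a = 1 (a = 1**2 = 1)
x(p, r) = 30 (x(p, r) = 6*5 = 30)
s = 1/30 ≈ 0.033333
f(W) = -3 + 3*W**2 + 18*W (f(W) = -6 + 3*((W**2 + 6*W) + 1) = -6 + 3*(1 + W**2 + 6*W) = -6 + (3 + 3*W**2 + 18*W) = -3 + 3*W**2 + 18*W)
-l(f(s)) = -(-3 + 3*(1/30)**2 + 18*(1/30))**2 = -(-3 + 3*(1/900) + 3/5)**2 = -(-3 + 1/300 + 3/5)**2 = -(-719/300)**2 = -1*516961/90000 = -516961/90000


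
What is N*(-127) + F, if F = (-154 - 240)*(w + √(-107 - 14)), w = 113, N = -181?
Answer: -21535 - 4334*I ≈ -21535.0 - 4334.0*I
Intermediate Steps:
F = -44522 - 4334*I (F = (-154 - 240)*(113 + √(-107 - 14)) = -394*(113 + √(-121)) = -394*(113 + 11*I) = -44522 - 4334*I ≈ -44522.0 - 4334.0*I)
N*(-127) + F = -181*(-127) + (-44522 - 4334*I) = 22987 + (-44522 - 4334*I) = -21535 - 4334*I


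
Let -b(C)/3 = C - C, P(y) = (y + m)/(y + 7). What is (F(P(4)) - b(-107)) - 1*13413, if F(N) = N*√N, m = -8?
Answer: -13413 - 8*I*√11/121 ≈ -13413.0 - 0.21928*I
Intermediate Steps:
P(y) = (-8 + y)/(7 + y) (P(y) = (y - 8)/(y + 7) = (-8 + y)/(7 + y))
b(C) = 0 (b(C) = -3*(C - C) = -3*0 = 0)
F(N) = N^(3/2)
(F(P(4)) - b(-107)) - 1*13413 = (((-8 + 4)/(7 + 4))^(3/2) - 1*0) - 1*13413 = ((-4/11)^(3/2) + 0) - 13413 = (-8*I*√11/121 + 0) - 13413 = -8*I*√11/121 - 13413 = -13413 - 8*I*√11/121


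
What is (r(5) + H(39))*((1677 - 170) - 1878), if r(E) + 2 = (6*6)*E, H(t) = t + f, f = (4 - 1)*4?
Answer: -84959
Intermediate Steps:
f = 12 (f = 3*4 = 12)
H(t) = 12 + t (H(t) = t + 12 = 12 + t)
r(E) = -2 + 36*E (r(E) = -2 + (6*6)*E = -2 + 36*E)
(r(5) + H(39))*((1677 - 170) - 1878) = ((-2 + 36*5) + (12 + 39))*((1677 - 170) - 1878) = ((-2 + 180) + 51)*(1507 - 1878) = (178 + 51)*(-371) = 229*(-371) = -84959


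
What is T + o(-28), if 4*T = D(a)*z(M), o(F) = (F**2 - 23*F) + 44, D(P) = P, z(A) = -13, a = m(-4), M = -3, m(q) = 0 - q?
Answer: 1459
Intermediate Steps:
m(q) = -q
a = 4 (a = -1*(-4) = 4)
o(F) = 44 + F**2 - 23*F
T = -13 (T = (4*(-13))/4 = (1/4)*(-52) = -13)
T + o(-28) = -13 + (44 + (-28)**2 - 23*(-28)) = -13 + (44 + 784 + 644) = -13 + 1472 = 1459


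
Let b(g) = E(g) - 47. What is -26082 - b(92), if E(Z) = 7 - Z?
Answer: -25950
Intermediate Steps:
b(g) = -40 - g (b(g) = (7 - g) - 47 = -40 - g)
-26082 - b(92) = -26082 - (-40 - 1*92) = -26082 - (-40 - 92) = -26082 - 1*(-132) = -26082 + 132 = -25950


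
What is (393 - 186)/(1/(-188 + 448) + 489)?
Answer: 53820/127141 ≈ 0.42331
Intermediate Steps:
(393 - 186)/(1/(-188 + 448) + 489) = 207/(1/260 + 489) = 207/(127141/260) = 207*(260/127141) = 53820/127141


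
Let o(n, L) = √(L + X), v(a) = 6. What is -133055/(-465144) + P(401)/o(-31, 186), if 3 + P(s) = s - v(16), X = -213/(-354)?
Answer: 133055/465144 + 392*√2598242/22019 ≈ 28.983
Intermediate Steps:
X = 71/118 (X = -213*(-1/354) = 71/118 ≈ 0.60170)
o(n, L) = √(71/118 + L) (o(n, L) = √(L + 71/118) = √(71/118 + L))
P(s) = -9 + s (P(s) = -3 + (s - 1*6) = -3 + (s - 6) = -3 + (-6 + s) = -9 + s)
-133055/(-465144) + P(401)/o(-31, 186) = -133055/(-465144) + (-9 + 401)/((√(8378 + 13924*186)/118)) = -133055*(-1/465144) + 392/((√(8378 + 2589864)/118)) = 133055/465144 + 392/((√2598242/118)) = 133055/465144 + 392*(√2598242/22019) = 133055/465144 + 392*√2598242/22019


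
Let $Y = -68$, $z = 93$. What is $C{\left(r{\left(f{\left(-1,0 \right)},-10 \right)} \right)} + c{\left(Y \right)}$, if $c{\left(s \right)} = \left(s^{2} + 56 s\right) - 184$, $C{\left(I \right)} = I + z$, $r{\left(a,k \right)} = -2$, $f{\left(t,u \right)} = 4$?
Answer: $723$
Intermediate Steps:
$C{\left(I \right)} = 93 + I$ ($C{\left(I \right)} = I + 93 = 93 + I$)
$c{\left(s \right)} = -184 + s^{2} + 56 s$
$C{\left(r{\left(f{\left(-1,0 \right)},-10 \right)} \right)} + c{\left(Y \right)} = \left(93 - 2\right) + \left(-184 + \left(-68\right)^{2} + 56 \left(-68\right)\right) = 91 - -632 = 91 + 632 = 723$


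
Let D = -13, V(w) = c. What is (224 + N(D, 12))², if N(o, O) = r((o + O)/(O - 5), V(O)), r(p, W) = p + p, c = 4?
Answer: 2452356/49 ≈ 50048.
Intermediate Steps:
V(w) = 4
r(p, W) = 2*p
N(o, O) = 2*(O + o)/(-5 + O) (N(o, O) = 2*((o + O)/(O - 5)) = 2*((O + o)/(-5 + O)) = 2*(O + o)/(-5 + O))
(224 + N(D, 12))² = (224 + 2*(12 - 13)/(-5 + 12))² = (224 + 2*(-1)/7)² = (224 + 2*(⅐)*(-1))² = (224 - 2/7)² = (1566/7)² = 2452356/49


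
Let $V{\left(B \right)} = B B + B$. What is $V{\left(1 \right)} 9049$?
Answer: $18098$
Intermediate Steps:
$V{\left(B \right)} = B + B^{2}$ ($V{\left(B \right)} = B^{2} + B = B + B^{2}$)
$V{\left(1 \right)} 9049 = 1 \left(1 + 1\right) 9049 = 1 \cdot 2 \cdot 9049 = 2 \cdot 9049 = 18098$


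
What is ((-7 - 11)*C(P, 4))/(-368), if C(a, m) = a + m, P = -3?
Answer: 9/184 ≈ 0.048913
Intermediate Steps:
((-7 - 11)*C(P, 4))/(-368) = ((-7 - 11)*(-3 + 4))/(-368) = -18*1*(-1/368) = -18*(-1/368) = 9/184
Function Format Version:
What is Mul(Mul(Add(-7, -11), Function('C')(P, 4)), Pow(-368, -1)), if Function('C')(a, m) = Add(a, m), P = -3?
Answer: Rational(9, 184) ≈ 0.048913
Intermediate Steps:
Mul(Mul(Add(-7, -11), Function('C')(P, 4)), Pow(-368, -1)) = Mul(Mul(Add(-7, -11), Add(-3, 4)), Pow(-368, -1)) = Mul(Mul(-18, 1), Rational(-1, 368)) = Mul(-18, Rational(-1, 368)) = Rational(9, 184)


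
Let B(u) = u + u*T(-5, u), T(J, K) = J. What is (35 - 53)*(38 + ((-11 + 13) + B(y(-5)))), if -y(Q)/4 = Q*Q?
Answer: -7920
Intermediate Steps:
y(Q) = -4*Q² (y(Q) = -4*Q*Q = -4*Q²)
B(u) = -4*u (B(u) = u + u*(-5) = u - 5*u = -4*u)
(35 - 53)*(38 + ((-11 + 13) + B(y(-5)))) = (35 - 53)*(38 + ((-11 + 13) - (-16)*(-5)²)) = -18*(38 + (2 - (-16)*25)) = -18*(38 + (2 - 4*(-100))) = -18*(38 + (2 + 400)) = -18*(38 + 402) = -18*440 = -7920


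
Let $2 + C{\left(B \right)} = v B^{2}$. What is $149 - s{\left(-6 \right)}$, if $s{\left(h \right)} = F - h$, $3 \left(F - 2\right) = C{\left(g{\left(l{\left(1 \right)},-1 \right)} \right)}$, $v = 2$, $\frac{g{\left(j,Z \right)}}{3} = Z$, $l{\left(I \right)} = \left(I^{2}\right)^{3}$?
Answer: $\frac{407}{3} \approx 135.67$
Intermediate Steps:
$l{\left(I \right)} = I^{6}$
$g{\left(j,Z \right)} = 3 Z$
$C{\left(B \right)} = -2 + 2 B^{2}$
$F = \frac{22}{3}$ ($F = 2 + \frac{-2 + 2 \left(3 \left(-1\right)\right)^{2}}{3} = 2 + \frac{-2 + 2 \left(-3\right)^{2}}{3} = 2 + \frac{-2 + 2 \cdot 9}{3} = 2 + \frac{-2 + 18}{3} = 2 + \frac{1}{3} \cdot 16 = 2 + \frac{16}{3} = \frac{22}{3} \approx 7.3333$)
$s{\left(h \right)} = \frac{22}{3} - h$
$149 - s{\left(-6 \right)} = 149 - \left(\frac{22}{3} - -6\right) = 149 - \left(\frac{22}{3} + 6\right) = 149 - \frac{40}{3} = \frac{407}{3}$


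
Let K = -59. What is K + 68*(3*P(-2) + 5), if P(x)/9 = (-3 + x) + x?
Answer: -12571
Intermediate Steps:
P(x) = -27 + 18*x (P(x) = 9*((-3 + x) + x) = 9*(-3 + 2*x) = -27 + 18*x)
K + 68*(3*P(-2) + 5) = -59 + 68*(3*(-27 + 18*(-2)) + 5) = -59 + 68*(3*(-27 - 36) + 5) = -59 + 68*(3*(-63) + 5) = -59 + 68*(-189 + 5) = -59 + 68*(-184) = -59 - 12512 = -12571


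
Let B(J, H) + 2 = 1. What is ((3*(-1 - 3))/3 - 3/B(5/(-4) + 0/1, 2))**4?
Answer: 1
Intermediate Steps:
B(J, H) = -1 (B(J, H) = -2 + 1 = -1)
((3*(-1 - 3))/3 - 3/B(5/(-4) + 0/1, 2))**4 = ((3*(-1 - 3))/3 - 3/(-1))**4 = ((3*(-4))*(1/3) - 3*(-1))**4 = (-12*1/3 + 3)**4 = (-4 + 3)**4 = (-1)**4 = 1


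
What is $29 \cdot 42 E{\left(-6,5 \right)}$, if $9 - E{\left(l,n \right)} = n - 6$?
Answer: $12180$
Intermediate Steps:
$E{\left(l,n \right)} = 15 - n$ ($E{\left(l,n \right)} = 9 - \left(n - 6\right) = 9 - \left(-6 + n\right) = 15 - n$)
$29 \cdot 42 E{\left(-6,5 \right)} = 29 \cdot 42 \left(15 - 5\right) = 1218 \left(15 - 5\right) = 1218 \cdot 10 = 12180$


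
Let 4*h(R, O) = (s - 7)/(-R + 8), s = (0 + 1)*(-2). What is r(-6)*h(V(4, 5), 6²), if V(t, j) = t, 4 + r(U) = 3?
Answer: 9/16 ≈ 0.56250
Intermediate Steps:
r(U) = -1 (r(U) = -4 + 3 = -1)
s = -2 (s = 1*(-2) = -2)
h(R, O) = -9/(4*(8 - R)) (h(R, O) = ((-2 - 7)/(-R + 8))/4 = (-9/(8 - R))/4 = -9/(4*(8 - R)))
r(-6)*h(V(4, 5), 6²) = -9/(4*(-8 + 4)) = -9/(4*(-4)) = -9*(-1)/(4*4) = -1*(-9/16) = 9/16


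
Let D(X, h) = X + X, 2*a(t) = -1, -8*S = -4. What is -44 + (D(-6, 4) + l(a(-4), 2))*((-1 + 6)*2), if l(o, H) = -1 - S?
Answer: -179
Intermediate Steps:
S = ½ (S = -⅛*(-4) = ½ ≈ 0.50000)
a(t) = -½ (a(t) = (½)*(-1) = -½)
l(o, H) = -3/2 (l(o, H) = -1 - 1*½ = -1 - ½ = -3/2)
D(X, h) = 2*X
-44 + (D(-6, 4) + l(a(-4), 2))*((-1 + 6)*2) = -44 + (2*(-6) - 3/2)*((-1 + 6)*2) = -44 + (-12 - 3/2)*(5*2) = -44 - 27/2*10 = -44 - 135 = -179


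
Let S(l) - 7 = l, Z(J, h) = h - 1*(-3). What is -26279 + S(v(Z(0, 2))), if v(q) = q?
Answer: -26267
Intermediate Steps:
Z(J, h) = 3 + h (Z(J, h) = h + 3 = 3 + h)
S(l) = 7 + l
-26279 + S(v(Z(0, 2))) = -26279 + (7 + (3 + 2)) = -26279 + (7 + 5) = -26279 + 12 = -26267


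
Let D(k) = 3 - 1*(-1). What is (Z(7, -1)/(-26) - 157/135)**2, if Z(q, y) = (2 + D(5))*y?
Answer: 2676496/3080025 ≈ 0.86899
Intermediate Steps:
D(k) = 4 (D(k) = 3 + 1 = 4)
Z(q, y) = 6*y (Z(q, y) = (2 + 4)*y = 6*y)
(Z(7, -1)/(-26) - 157/135)**2 = ((6*(-1))/(-26) - 157/135)**2 = (-6*(-1/26) - 157*1/135)**2 = (3/13 - 157/135)**2 = (-1636/1755)**2 = 2676496/3080025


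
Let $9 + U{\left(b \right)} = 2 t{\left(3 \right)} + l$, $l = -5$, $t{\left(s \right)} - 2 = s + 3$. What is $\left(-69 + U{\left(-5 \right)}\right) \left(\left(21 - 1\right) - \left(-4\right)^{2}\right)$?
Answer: $-268$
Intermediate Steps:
$t{\left(s \right)} = 5 + s$ ($t{\left(s \right)} = 2 + \left(s + 3\right) = 2 + \left(3 + s\right) = 5 + s$)
$U{\left(b \right)} = 2$ ($U{\left(b \right)} = -9 - \left(5 - 2 \left(5 + 3\right)\right) = -9 + \left(2 \cdot 8 - 5\right) = -9 + \left(16 - 5\right) = -9 + 11 = 2$)
$\left(-69 + U{\left(-5 \right)}\right) \left(\left(21 - 1\right) - \left(-4\right)^{2}\right) = \left(-69 + 2\right) \left(\left(21 - 1\right) - \left(-4\right)^{2}\right) = - 67 \left(20 - 16\right) = \left(-67\right) 4 = -268$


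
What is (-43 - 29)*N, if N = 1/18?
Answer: -4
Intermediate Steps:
N = 1/18 ≈ 0.055556
(-43 - 29)*N = (-43 - 29)*(1/18) = -72*1/18 = -4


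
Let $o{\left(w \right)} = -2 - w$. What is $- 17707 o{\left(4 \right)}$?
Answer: $106242$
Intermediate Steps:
$- 17707 o{\left(4 \right)} = - 17707 \left(-2 - 4\right) = \left(-17707\right) \left(-6\right) = 106242$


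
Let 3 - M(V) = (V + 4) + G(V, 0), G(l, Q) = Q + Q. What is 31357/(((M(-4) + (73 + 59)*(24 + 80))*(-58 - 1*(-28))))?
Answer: -31357/411930 ≈ -0.076122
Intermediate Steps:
G(l, Q) = 2*Q
M(V) = -1 - V (M(V) = 3 - ((V + 4) + 2*0) = 3 - ((4 + V) + 0) = 3 - (4 + V) = 3 + (-4 - V) = -1 - V)
31357/(((M(-4) + (73 + 59)*(24 + 80))*(-58 - 1*(-28)))) = 31357/((((-1 - 1*(-4)) + (73 + 59)*(24 + 80))*(-58 - 1*(-28)))) = 31357/((((-1 + 4) + 132*104)*(-58 + 28))) = 31357/(((3 + 13728)*(-30))) = 31357/((13731*(-30))) = 31357/(-411930) = 31357*(-1/411930) = -31357/411930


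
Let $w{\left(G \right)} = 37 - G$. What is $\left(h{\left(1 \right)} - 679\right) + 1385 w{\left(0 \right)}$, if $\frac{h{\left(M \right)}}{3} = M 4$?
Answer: $50578$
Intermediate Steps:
$h{\left(M \right)} = 12 M$ ($h{\left(M \right)} = 3 M 4 = 3 \cdot 4 M = 12 M$)
$\left(h{\left(1 \right)} - 679\right) + 1385 w{\left(0 \right)} = \left(12 \cdot 1 - 679\right) + 1385 \left(37 - 0\right) = \left(12 - 679\right) + 1385 \left(37 + 0\right) = -667 + 1385 \cdot 37 = -667 + 51245 = 50578$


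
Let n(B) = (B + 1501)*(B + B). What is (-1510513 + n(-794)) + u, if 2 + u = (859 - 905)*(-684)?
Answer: -2601767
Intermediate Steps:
n(B) = 2*B*(1501 + B) (n(B) = (1501 + B)*(2*B) = 2*B*(1501 + B))
u = 31462 (u = -2 + (859 - 905)*(-684) = -2 - 46*(-684) = -2 + 31464 = 31462)
(-1510513 + n(-794)) + u = (-1510513 + 2*(-794)*(1501 - 794)) + 31462 = (-1510513 + 2*(-794)*707) + 31462 = (-1510513 - 1122716) + 31462 = -2633229 + 31462 = -2601767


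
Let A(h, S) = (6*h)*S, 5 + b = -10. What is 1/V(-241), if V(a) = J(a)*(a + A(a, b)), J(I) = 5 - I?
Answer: 1/5276454 ≈ 1.8952e-7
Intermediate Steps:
b = -15 (b = -5 - 10 = -15)
A(h, S) = 6*S*h
V(a) = -89*a*(5 - a) (V(a) = (5 - a)*(a + 6*(-15)*a) = (5 - a)*(a - 90*a) = (5 - a)*(-89*a) = -89*a*(5 - a))
1/V(-241) = 1/(89*(-241)*(-5 - 241)) = 1/(89*(-241)*(-246)) = 1/5276454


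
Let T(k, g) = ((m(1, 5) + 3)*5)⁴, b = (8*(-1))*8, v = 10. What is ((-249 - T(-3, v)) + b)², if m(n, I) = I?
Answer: 6555202657969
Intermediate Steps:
b = -64 (b = -8*8 = -64)
T(k, g) = 2560000 (T(k, g) = ((5 + 3)*5)⁴ = (8*5)⁴ = 40⁴ = 2560000)
((-249 - T(-3, v)) + b)² = ((-249 - 1*2560000) - 64)² = ((-249 - 2560000) - 64)² = (-2560249 - 64)² = (-2560313)² = 6555202657969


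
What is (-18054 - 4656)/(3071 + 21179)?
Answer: -2271/2425 ≈ -0.93649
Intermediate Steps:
(-18054 - 4656)/(3071 + 21179) = -22710/24250 = -22710*1/24250 = -2271/2425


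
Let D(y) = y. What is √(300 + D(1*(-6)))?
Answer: 7*√6 ≈ 17.146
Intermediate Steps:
√(300 + D(1*(-6))) = √(300 + 1*(-6)) = √(300 - 6) = √294 = 7*√6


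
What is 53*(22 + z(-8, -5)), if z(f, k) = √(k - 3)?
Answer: 1166 + 106*I*√2 ≈ 1166.0 + 149.91*I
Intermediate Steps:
z(f, k) = √(-3 + k)
53*(22 + z(-8, -5)) = 53*(22 + √(-3 - 5)) = 53*(22 + √(-8)) = 53*(22 + 2*I*√2) = 1166 + 106*I*√2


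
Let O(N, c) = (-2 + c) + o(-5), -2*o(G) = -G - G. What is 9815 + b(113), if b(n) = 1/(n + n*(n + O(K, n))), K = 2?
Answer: 244000901/24860 ≈ 9815.0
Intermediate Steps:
o(G) = G (o(G) = -(-G - G)/2 = -(-1)*G = G)
O(N, c) = -7 + c (O(N, c) = (-2 + c) - 5 = -7 + c)
b(n) = 1/(n + n*(-7 + 2*n)) (b(n) = 1/(n + n*(n + (-7 + n))) = 1/(n + n*(-7 + 2*n)))
9815 + b(113) = 9815 + (½)/(113*(-3 + 113)) = 9815 + (½)*(1/113)/110 = 9815 + (½)*(1/113)*(1/110) = 9815 + 1/24860 = 244000901/24860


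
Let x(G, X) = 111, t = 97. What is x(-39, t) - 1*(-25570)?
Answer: 25681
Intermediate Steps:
x(-39, t) - 1*(-25570) = 111 - 1*(-25570) = 111 + 25570 = 25681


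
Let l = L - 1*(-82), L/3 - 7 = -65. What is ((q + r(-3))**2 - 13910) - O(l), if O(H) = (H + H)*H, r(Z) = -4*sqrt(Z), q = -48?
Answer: -28582 + 384*I*sqrt(3) ≈ -28582.0 + 665.11*I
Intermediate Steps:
L = -174 (L = 21 + 3*(-65) = 21 - 195 = -174)
l = -92 (l = -174 - 1*(-82) = -174 + 82 = -92)
O(H) = 2*H**2 (O(H) = (2*H)*H = 2*H**2)
((q + r(-3))**2 - 13910) - O(l) = ((-48 - 4*I*sqrt(3))**2 - 13910) - 2*(-92)**2 = ((-48 - 4*I*sqrt(3))**2 - 13910) - 2*8464 = ((-48 - 4*I*sqrt(3))**2 - 13910) - 1*16928 = (-13910 + (-48 - 4*I*sqrt(3))**2) - 16928 = -30838 + (-48 - 4*I*sqrt(3))**2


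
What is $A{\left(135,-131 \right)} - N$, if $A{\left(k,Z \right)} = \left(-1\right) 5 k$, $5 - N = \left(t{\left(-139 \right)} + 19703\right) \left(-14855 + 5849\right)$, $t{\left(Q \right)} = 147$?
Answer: $-178769780$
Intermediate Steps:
$N = 178769105$ ($N = 5 - \left(147 + 19703\right) \left(-14855 + 5849\right) = 5 - 19850 \left(-9006\right) = 5 - -178769100 = 5 + 178769100 = 178769105$)
$A{\left(k,Z \right)} = - 5 k$
$A{\left(135,-131 \right)} - N = \left(-5\right) 135 - 178769105 = -675 - 178769105 = -178769780$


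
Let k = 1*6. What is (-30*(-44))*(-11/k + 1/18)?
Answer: -7040/3 ≈ -2346.7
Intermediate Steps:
k = 6
(-30*(-44))*(-11/k + 1/18) = (-30*(-44))*(-11/6 + 1/18) = 1320*(-11*⅙ + 1*(1/18)) = 1320*(-11/6 + 1/18) = 1320*(-16/9) = -7040/3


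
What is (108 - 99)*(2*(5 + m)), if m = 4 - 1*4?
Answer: 90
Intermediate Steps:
m = 0 (m = 4 - 4 = 0)
(108 - 99)*(2*(5 + m)) = (108 - 99)*(2*(5 + 0)) = 9*(2*5) = 9*10 = 90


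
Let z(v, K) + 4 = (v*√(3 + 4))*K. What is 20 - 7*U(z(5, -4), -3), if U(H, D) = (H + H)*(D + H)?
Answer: -39572 - 3080*√7 ≈ -47721.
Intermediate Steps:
z(v, K) = -4 + K*v*√7 (z(v, K) = -4 + (v*√(3 + 4))*K = -4 + (v*√7)*K = -4 + K*v*√7)
U(H, D) = 2*H*(D + H) (U(H, D) = (2*H)*(D + H) = 2*H*(D + H))
20 - 7*U(z(5, -4), -3) = 20 - 14*(-4 - 4*5*√7)*(-3 + (-4 - 4*5*√7)) = 20 - 14*(-4 - 20*√7)*(-3 + (-4 - 20*√7)) = 20 - 14*(-4 - 20*√7)*(-7 - 20*√7) = 20 - 14*(-7 - 20*√7)*(-4 - 20*√7)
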